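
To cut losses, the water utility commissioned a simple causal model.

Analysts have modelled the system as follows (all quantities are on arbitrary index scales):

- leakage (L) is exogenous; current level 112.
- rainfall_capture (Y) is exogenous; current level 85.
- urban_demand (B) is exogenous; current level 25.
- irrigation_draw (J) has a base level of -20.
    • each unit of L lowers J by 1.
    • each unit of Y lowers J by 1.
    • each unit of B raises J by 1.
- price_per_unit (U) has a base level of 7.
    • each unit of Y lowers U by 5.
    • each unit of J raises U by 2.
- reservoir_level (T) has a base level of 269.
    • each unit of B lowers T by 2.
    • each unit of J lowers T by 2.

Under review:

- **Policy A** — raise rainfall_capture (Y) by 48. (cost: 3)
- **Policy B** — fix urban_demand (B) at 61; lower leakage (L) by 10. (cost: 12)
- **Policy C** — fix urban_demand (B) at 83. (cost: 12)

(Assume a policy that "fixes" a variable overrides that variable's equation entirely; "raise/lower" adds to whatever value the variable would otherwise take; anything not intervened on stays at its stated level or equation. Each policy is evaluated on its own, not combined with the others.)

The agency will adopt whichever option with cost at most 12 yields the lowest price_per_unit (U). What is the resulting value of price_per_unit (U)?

Policy A (Y + 48):
  L = 112
  Y = 85 + 48 = 133
  B = 25
  J = -20 − 112 − 133 + 25 = -240
  U = 7 − 5·133 + 2·(-240) = -1138
Policy B (B := 61, L − 10):
  L = 112 − 10 = 102
  Y = 85
  B = 61
  J = -20 − 102 − 85 + 61 = -146
  U = 7 − 5·85 + 2·(-146) = -710
Policy C (B := 83):
  L = 112
  Y = 85
  B = 83
  J = -20 − 112 − 85 + 83 = -134
  U = 7 − 5·85 + 2·(-134) = -686
Comparing — Policy A: U=-1138, Policy B: U=-710, Policy C: U=-686. Lowest is -1138 (Policy A).

-1138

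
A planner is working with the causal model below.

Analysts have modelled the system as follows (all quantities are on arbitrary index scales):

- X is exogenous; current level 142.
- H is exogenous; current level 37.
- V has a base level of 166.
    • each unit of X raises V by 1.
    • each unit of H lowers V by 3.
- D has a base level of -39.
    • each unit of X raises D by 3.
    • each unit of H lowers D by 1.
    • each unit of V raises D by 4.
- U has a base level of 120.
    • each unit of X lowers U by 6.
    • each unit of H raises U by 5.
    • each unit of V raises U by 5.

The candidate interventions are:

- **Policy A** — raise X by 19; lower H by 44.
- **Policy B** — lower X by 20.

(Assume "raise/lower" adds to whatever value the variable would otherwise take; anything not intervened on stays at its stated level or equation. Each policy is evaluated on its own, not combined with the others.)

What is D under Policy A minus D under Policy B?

845

Policy A (X + 19, H − 44):
  X = 142 + 19 = 161
  H = 37 − 44 = -7
  V = 166 + 161 − 3·(-7) = 348
  D = -39 + 3·161 − (-7) + 4·348 = 1843
Policy B (X − 20):
  X = 142 − 20 = 122
  H = 37
  V = 166 + 122 − 3·37 = 177
  D = -39 + 3·122 − 37 + 4·177 = 998
D: 1843 − 998 = 845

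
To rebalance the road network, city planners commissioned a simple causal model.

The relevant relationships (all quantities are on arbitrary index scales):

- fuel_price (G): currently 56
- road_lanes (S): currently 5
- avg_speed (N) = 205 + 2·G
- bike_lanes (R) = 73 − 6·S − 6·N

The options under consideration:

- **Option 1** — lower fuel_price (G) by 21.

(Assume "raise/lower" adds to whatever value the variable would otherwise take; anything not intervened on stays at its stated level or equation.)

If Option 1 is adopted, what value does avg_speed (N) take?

Option 1 (G − 21):
  G = 56 − 21 = 35
  N = 205 + 2·35 = 275

275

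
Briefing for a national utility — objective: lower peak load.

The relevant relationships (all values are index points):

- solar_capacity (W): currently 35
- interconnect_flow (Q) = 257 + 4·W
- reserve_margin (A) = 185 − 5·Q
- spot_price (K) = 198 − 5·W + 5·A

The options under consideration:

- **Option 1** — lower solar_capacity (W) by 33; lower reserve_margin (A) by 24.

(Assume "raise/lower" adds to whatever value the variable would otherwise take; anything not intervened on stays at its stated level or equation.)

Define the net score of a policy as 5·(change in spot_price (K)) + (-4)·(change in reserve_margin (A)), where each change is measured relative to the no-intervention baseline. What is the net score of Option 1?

14181

Baseline:
  W = 35
  Q = 257 + 4·35 = 397
  A = 185 − 5·397 = -1800
  K = 198 − 5·35 + 5·(-1800) = -8977
Option 1 (W − 33, A − 24):
  W = 35 − 33 = 2
  Q = 257 + 4·2 = 265
  A = 185 − 5·265 (−24 from intervention) = -1164
  K = 198 − 5·2 + 5·(-1164) = -5632
ΔK = -5632 − (-8977) = 3345; ΔA = -1164 − (-1800) = 636
Score = 5·3345 + (-4)·636 = 14181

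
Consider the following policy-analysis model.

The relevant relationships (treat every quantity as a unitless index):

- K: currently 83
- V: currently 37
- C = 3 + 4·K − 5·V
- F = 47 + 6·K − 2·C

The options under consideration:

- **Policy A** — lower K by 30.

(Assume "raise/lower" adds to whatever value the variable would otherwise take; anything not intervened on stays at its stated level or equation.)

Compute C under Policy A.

30

Policy A (K − 30):
  K = 83 − 30 = 53
  V = 37
  C = 3 + 4·53 − 5·37 = 30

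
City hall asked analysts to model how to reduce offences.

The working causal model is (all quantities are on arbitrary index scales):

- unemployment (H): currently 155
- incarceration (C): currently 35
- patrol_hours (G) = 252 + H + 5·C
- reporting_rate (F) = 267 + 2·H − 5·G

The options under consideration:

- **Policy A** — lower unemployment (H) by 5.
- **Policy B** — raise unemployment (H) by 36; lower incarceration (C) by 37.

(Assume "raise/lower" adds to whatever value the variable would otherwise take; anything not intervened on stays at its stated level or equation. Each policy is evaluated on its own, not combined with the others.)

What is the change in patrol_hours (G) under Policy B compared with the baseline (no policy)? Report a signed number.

-149

Baseline:
  H = 155
  C = 35
  G = 252 + 155 + 5·35 = 582
Policy B (H + 36, C − 37):
  H = 155 + 36 = 191
  C = 35 − 37 = -2
  G = 252 + 191 + 5·(-2) = 433
Change in G: 433 − 582 = -149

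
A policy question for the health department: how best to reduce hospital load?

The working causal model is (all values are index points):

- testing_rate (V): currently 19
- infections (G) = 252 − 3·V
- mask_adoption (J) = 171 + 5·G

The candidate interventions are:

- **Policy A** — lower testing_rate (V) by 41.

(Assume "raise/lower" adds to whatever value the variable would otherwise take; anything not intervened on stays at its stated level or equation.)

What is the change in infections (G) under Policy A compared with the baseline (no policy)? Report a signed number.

Baseline:
  V = 19
  G = 252 − 3·19 = 195
Policy A (V − 41):
  V = 19 − 41 = -22
  G = 252 − 3·(-22) = 318
Change in G: 318 − 195 = 123

123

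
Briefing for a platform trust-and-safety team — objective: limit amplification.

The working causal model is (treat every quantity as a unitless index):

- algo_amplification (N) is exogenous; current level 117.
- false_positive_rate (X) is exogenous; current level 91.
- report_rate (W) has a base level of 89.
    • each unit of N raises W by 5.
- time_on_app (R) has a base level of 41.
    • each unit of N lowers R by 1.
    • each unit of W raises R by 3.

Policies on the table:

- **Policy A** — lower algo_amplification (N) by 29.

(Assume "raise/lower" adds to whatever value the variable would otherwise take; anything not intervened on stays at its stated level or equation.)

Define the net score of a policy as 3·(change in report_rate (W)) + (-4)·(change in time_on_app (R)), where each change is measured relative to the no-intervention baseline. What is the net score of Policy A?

1189

Baseline:
  N = 117
  W = 89 + 5·117 = 674
  R = 41 − 117 + 3·674 = 1946
Policy A (N − 29):
  N = 117 − 29 = 88
  W = 89 + 5·88 = 529
  R = 41 − 88 + 3·529 = 1540
ΔW = 529 − 674 = -145; ΔR = 1540 − 1946 = -406
Score = 3·(-145) + (-4)·(-406) = 1189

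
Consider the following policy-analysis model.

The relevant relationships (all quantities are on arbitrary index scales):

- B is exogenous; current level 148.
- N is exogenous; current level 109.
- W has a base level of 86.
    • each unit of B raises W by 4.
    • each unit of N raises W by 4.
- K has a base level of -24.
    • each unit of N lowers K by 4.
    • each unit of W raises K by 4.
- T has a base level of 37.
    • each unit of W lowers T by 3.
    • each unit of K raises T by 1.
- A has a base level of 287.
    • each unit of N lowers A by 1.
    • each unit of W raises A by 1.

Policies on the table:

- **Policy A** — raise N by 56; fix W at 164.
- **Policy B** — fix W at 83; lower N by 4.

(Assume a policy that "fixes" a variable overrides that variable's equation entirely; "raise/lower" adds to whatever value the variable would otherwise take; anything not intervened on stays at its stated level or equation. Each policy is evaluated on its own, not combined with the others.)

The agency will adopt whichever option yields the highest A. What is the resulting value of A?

Policy A (N + 56, W := 164):
  B = 148
  N = 109 + 56 = 165
  W = 164
  A = 287 − 165 + 164 = 286
Policy B (W := 83, N − 4):
  B = 148
  N = 109 − 4 = 105
  W = 83
  A = 287 − 105 + 83 = 265
Comparing — Policy A: A=286, Policy B: A=265. Highest is 286 (Policy A).

286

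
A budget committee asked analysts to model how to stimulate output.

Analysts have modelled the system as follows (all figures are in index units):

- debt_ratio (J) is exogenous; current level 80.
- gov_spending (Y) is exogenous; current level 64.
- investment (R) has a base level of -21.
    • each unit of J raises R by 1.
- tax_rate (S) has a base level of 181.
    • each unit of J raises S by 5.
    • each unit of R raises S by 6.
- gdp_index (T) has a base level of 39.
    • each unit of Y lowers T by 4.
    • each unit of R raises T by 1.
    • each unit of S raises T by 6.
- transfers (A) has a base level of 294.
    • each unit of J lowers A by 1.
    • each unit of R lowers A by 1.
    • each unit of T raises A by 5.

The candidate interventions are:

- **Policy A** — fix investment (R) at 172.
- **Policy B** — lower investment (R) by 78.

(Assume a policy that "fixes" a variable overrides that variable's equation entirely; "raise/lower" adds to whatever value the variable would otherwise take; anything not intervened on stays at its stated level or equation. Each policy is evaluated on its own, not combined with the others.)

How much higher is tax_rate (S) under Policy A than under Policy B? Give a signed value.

Policy A (R := 172):
  J = 80
  R = 172
  S = 181 + 5·80 + 6·172 = 1613
Policy B (R − 78):
  J = 80
  R = -21 + 80 (−78 from intervention) = -19
  S = 181 + 5·80 + 6·(-19) = 467
S: 1613 − 467 = 1146

1146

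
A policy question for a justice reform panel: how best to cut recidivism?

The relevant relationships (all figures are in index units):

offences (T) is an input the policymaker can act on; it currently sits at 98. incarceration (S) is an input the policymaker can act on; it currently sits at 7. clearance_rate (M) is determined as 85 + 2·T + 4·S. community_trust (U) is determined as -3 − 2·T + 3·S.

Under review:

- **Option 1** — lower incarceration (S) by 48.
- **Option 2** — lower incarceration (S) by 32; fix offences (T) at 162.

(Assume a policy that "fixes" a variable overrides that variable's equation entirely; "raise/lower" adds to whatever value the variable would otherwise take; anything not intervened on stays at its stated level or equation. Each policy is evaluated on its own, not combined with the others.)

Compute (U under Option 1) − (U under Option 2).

Option 1 (S − 48):
  T = 98
  S = 7 − 48 = -41
  U = -3 − 2·98 + 3·(-41) = -322
Option 2 (S − 32, T := 162):
  T = 162
  S = 7 − 32 = -25
  U = -3 − 2·162 + 3·(-25) = -402
U: -322 − (-402) = 80

80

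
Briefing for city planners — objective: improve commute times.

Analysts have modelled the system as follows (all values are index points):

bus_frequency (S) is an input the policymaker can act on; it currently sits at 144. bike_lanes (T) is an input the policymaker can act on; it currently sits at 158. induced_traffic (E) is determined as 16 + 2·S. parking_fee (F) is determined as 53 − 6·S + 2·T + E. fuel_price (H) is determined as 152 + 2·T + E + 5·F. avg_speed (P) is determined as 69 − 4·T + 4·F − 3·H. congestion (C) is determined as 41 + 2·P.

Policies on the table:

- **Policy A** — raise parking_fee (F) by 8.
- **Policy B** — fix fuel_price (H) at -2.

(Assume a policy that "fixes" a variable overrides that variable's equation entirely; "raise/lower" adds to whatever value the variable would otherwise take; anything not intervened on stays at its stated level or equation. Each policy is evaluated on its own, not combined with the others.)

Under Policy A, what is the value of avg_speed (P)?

-866

Policy A (F + 8):
  S = 144
  T = 158
  E = 16 + 2·144 = 304
  F = 53 − 6·144 + 2·158 + 304 (+8 from intervention) = -183
  H = 152 + 2·158 + 304 + 5·(-183) = -143
  P = 69 − 4·158 + 4·(-183) − 3·(-143) = -866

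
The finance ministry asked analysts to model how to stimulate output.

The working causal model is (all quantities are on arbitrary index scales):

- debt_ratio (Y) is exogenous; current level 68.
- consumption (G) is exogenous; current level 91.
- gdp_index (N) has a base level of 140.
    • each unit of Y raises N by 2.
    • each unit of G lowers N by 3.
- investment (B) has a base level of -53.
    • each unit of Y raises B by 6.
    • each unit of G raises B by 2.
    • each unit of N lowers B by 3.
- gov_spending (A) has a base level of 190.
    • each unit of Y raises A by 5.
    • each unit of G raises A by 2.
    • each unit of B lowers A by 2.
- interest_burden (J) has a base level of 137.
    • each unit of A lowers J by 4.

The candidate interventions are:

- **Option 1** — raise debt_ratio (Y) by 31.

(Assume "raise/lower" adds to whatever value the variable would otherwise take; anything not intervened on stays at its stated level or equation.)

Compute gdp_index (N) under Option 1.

65

Option 1 (Y + 31):
  Y = 68 + 31 = 99
  G = 91
  N = 140 + 2·99 − 3·91 = 65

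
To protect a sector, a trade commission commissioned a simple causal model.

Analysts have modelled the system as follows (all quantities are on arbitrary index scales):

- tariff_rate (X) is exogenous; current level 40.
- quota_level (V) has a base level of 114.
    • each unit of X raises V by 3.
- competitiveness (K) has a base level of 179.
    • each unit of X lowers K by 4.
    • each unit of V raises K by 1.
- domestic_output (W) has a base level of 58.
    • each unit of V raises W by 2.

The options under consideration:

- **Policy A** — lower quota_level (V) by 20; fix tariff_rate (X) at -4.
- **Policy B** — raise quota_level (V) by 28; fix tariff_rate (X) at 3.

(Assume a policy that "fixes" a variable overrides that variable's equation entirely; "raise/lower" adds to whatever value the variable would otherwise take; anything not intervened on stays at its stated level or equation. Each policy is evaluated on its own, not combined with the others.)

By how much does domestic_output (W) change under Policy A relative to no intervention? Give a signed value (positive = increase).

-304

Baseline:
  X = 40
  V = 114 + 3·40 = 234
  W = 58 + 2·234 = 526
Policy A (V − 20, X := -4):
  X = -4
  V = 114 + 3·(-4) (−20 from intervention) = 82
  W = 58 + 2·82 = 222
Change in W: 222 − 526 = -304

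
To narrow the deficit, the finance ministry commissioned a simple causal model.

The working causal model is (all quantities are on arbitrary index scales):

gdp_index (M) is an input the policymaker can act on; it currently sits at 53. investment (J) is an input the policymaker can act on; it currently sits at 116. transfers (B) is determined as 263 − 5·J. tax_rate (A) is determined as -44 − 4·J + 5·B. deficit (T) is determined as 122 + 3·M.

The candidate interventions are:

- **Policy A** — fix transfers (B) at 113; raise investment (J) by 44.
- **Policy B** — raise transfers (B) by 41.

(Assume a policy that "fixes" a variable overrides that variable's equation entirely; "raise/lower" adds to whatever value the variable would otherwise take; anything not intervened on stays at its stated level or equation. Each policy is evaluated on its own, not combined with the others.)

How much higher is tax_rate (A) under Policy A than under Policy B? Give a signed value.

Policy A (B := 113, J + 44):
  J = 116 + 44 = 160
  B = 113
  A = -44 − 4·160 + 5·113 = -119
Policy B (B + 41):
  J = 116
  B = 263 − 5·116 (+41 from intervention) = -276
  A = -44 − 4·116 + 5·(-276) = -1888
A: -119 − (-1888) = 1769

1769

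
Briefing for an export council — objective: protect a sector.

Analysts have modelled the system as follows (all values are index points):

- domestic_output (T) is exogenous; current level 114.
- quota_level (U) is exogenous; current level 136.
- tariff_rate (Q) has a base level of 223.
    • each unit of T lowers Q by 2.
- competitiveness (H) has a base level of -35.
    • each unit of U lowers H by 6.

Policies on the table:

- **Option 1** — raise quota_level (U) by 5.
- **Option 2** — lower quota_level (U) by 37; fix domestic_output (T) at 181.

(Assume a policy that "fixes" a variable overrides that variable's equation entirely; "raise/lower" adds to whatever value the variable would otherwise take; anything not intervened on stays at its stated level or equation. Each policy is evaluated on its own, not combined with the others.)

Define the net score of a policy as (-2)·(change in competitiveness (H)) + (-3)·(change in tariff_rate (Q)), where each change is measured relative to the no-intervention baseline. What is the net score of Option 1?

60

Baseline:
  T = 114
  U = 136
  Q = 223 − 2·114 = -5
  H = -35 − 6·136 = -851
Option 1 (U + 5):
  T = 114
  U = 136 + 5 = 141
  Q = 223 − 2·114 = -5
  H = -35 − 6·141 = -881
ΔH = -881 − (-851) = -30; ΔQ = -5 − (-5) = 0
Score = (-2)·(-30) + (-3)·0 = 60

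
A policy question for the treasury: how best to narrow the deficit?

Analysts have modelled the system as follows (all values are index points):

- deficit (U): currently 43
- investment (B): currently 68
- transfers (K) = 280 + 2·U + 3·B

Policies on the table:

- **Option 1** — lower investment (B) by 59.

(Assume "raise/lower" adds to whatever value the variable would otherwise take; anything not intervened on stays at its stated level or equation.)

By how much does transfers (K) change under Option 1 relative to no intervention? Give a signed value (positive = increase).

Baseline:
  U = 43
  B = 68
  K = 280 + 2·43 + 3·68 = 570
Option 1 (B − 59):
  U = 43
  B = 68 − 59 = 9
  K = 280 + 2·43 + 3·9 = 393
Change in K: 393 − 570 = -177

-177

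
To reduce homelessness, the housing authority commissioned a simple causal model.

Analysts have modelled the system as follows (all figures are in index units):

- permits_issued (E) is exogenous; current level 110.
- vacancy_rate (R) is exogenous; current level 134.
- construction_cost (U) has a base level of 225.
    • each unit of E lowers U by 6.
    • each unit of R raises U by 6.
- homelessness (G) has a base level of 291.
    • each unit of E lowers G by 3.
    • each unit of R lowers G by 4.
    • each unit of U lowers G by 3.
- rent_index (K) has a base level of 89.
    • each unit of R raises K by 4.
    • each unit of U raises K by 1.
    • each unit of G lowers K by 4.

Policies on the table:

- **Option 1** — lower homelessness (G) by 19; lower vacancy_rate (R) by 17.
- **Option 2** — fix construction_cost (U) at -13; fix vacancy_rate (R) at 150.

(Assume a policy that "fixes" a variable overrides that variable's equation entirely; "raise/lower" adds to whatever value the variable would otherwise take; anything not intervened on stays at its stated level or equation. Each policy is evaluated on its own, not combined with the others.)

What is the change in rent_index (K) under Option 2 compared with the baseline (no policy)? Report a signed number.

Baseline:
  E = 110
  R = 134
  U = 225 − 6·110 + 6·134 = 369
  G = 291 − 3·110 − 4·134 − 3·369 = -1682
  K = 89 + 4·134 + 369 − 4·(-1682) = 7722
Option 2 (U := -13, R := 150):
  E = 110
  R = 150
  U = -13
  G = 291 − 3·110 − 4·150 − 3·(-13) = -600
  K = 89 + 4·150 + (-13) − 4·(-600) = 3076
Change in K: 3076 − 7722 = -4646

-4646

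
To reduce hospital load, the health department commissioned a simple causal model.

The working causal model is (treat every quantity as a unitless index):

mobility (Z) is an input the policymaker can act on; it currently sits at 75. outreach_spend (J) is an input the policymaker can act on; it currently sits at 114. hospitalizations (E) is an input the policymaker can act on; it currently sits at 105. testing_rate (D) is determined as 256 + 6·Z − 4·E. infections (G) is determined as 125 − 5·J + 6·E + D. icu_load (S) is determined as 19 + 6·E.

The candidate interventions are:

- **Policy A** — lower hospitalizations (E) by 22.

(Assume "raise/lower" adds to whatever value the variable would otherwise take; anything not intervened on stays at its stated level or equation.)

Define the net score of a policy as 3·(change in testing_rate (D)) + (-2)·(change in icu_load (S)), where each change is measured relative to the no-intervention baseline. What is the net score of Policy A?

528

Baseline:
  Z = 75
  E = 105
  D = 256 + 6·75 − 4·105 = 286
  S = 19 + 6·105 = 649
Policy A (E − 22):
  Z = 75
  E = 105 − 22 = 83
  D = 256 + 6·75 − 4·83 = 374
  S = 19 + 6·83 = 517
ΔD = 374 − 286 = 88; ΔS = 517 − 649 = -132
Score = 3·88 + (-2)·(-132) = 528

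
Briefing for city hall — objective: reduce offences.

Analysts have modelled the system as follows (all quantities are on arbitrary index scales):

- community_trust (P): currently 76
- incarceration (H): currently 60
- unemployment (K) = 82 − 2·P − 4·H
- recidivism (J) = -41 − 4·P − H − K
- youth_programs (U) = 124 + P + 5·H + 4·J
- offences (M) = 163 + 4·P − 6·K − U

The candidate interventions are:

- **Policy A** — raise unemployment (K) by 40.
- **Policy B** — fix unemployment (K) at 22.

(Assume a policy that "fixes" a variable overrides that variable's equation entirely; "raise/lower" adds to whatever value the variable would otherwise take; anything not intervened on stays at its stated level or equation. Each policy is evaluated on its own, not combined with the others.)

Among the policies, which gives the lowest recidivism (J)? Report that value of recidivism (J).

Policy A (K + 40):
  P = 76
  H = 60
  K = 82 − 2·76 − 4·60 (+40 from intervention) = -270
  J = -41 − 4·76 − 60 − (-270) = -135
Policy B (K := 22):
  P = 76
  H = 60
  K = 22
  J = -41 − 4·76 − 60 − 22 = -427
Comparing — Policy A: J=-135, Policy B: J=-427. Lowest is -427 (Policy B).

-427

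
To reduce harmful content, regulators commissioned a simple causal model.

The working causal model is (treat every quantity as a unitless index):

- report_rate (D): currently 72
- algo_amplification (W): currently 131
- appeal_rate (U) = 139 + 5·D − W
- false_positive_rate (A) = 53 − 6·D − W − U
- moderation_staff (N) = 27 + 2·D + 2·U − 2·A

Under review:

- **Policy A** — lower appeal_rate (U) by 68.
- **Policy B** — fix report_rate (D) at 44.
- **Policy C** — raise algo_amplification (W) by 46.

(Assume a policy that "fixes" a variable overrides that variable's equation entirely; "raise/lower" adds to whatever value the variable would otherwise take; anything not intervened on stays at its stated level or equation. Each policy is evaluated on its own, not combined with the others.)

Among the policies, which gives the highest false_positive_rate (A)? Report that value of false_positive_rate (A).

Policy A (U − 68):
  D = 72
  W = 131
  U = 139 + 5·72 − 131 (−68 from intervention) = 300
  A = 53 − 6·72 − 131 − 300 = -810
Policy B (D := 44):
  D = 44
  W = 131
  U = 139 + 5·44 − 131 = 228
  A = 53 − 6·44 − 131 − 228 = -570
Policy C (W + 46):
  D = 72
  W = 131 + 46 = 177
  U = 139 + 5·72 − 177 = 322
  A = 53 − 6·72 − 177 − 322 = -878
Comparing — Policy A: A=-810, Policy B: A=-570, Policy C: A=-878. Highest is -570 (Policy B).

-570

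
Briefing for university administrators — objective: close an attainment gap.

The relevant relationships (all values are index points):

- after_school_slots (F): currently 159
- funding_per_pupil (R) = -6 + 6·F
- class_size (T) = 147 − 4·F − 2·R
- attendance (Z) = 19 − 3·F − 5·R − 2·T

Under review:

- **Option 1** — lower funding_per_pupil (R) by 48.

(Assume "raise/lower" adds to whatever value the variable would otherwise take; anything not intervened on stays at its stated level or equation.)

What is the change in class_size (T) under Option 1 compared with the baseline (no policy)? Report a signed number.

96

Baseline:
  F = 159
  R = -6 + 6·159 = 948
  T = 147 − 4·159 − 2·948 = -2385
Option 1 (R − 48):
  F = 159
  R = -6 + 6·159 (−48 from intervention) = 900
  T = 147 − 4·159 − 2·900 = -2289
Change in T: -2289 − (-2385) = 96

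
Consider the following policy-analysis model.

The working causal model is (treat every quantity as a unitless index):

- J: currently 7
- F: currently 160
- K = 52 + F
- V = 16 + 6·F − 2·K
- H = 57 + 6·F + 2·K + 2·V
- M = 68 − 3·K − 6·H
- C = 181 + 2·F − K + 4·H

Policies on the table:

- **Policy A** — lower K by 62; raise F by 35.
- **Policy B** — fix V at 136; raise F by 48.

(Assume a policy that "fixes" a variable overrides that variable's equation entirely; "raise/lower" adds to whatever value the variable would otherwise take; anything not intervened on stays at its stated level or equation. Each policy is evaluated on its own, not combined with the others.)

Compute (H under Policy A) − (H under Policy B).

1132

Policy A (K − 62, F + 35):
  F = 160 + 35 = 195
  K = 52 + 195 (−62 from intervention) = 185
  V = 16 + 6·195 − 2·185 = 816
  H = 57 + 6·195 + 2·185 + 2·816 = 3229
Policy B (V := 136, F + 48):
  F = 160 + 48 = 208
  K = 52 + 208 = 260
  V = 136
  H = 57 + 6·208 + 2·260 + 2·136 = 2097
H: 3229 − 2097 = 1132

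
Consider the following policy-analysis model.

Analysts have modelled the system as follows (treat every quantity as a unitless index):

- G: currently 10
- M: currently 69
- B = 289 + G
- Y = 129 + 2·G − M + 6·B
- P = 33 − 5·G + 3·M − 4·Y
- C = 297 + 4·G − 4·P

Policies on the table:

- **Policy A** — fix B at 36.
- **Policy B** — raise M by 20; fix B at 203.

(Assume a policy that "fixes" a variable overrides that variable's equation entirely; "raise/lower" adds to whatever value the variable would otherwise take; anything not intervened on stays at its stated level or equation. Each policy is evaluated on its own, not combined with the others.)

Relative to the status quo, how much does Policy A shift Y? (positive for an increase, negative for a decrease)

Baseline:
  G = 10
  M = 69
  B = 289 + 10 = 299
  Y = 129 + 2·10 − 69 + 6·299 = 1874
Policy A (B := 36):
  G = 10
  M = 69
  B = 36
  Y = 129 + 2·10 − 69 + 6·36 = 296
Change in Y: 296 − 1874 = -1578

-1578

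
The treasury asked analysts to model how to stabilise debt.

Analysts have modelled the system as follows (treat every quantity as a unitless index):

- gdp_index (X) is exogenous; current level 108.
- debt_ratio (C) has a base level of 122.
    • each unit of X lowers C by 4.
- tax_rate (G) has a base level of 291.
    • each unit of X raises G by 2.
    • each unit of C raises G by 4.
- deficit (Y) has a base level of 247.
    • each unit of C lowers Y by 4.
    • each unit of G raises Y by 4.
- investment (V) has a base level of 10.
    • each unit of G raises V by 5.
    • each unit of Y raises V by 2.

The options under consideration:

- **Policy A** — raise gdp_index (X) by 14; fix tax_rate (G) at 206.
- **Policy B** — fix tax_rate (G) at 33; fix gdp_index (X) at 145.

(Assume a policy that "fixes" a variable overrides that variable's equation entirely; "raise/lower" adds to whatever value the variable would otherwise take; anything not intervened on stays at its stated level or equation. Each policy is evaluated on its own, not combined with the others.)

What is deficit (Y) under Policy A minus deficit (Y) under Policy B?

324

Policy A (X + 14, G := 206):
  X = 108 + 14 = 122
  C = 122 − 4·122 = -366
  G = 206
  Y = 247 − 4·(-366) + 4·206 = 2535
Policy B (G := 33, X := 145):
  X = 145
  C = 122 − 4·145 = -458
  G = 33
  Y = 247 − 4·(-458) + 4·33 = 2211
Y: 2535 − 2211 = 324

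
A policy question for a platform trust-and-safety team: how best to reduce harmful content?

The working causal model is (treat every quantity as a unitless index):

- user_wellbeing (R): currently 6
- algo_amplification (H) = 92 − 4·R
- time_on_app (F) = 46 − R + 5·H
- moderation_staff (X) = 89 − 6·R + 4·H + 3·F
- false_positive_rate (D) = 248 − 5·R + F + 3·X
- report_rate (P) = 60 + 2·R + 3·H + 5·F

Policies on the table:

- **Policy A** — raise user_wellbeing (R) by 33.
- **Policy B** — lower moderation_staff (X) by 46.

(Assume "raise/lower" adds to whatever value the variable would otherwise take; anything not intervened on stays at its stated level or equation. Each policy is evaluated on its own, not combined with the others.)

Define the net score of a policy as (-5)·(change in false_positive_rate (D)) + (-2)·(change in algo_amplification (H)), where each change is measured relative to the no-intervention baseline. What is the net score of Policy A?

46629

Baseline:
  R = 6
  H = 92 − 4·6 = 68
  F = 46 − 6 + 5·68 = 380
  X = 89 − 6·6 + 4·68 + 3·380 = 1465
  D = 248 − 5·6 + 380 + 3·1465 = 4993
Policy A (R + 33):
  R = 6 + 33 = 39
  H = 92 − 4·39 = -64
  F = 46 − 39 + 5·(-64) = -313
  X = 89 − 6·39 + 4·(-64) + 3·(-313) = -1340
  D = 248 − 5·39 + (-313) + 3·(-1340) = -4280
ΔD = -4280 − 4993 = -9273; ΔH = -64 − 68 = -132
Score = (-5)·(-9273) + (-2)·(-132) = 46629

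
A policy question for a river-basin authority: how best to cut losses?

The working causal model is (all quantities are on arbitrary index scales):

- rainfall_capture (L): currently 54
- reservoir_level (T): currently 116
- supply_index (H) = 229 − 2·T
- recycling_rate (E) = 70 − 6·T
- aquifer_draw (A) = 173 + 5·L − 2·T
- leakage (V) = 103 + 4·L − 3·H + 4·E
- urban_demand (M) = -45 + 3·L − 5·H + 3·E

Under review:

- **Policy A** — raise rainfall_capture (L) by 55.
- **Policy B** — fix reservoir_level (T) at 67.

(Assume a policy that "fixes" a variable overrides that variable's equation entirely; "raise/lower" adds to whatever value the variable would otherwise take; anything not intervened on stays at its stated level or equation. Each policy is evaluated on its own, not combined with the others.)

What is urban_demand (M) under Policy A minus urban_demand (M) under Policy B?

Policy A (L + 55):
  L = 54 + 55 = 109
  T = 116
  H = 229 − 2·116 = -3
  E = 70 − 6·116 = -626
  M = -45 + 3·109 − 5·(-3) + 3·(-626) = -1581
Policy B (T := 67):
  L = 54
  T = 67
  H = 229 − 2·67 = 95
  E = 70 − 6·67 = -332
  M = -45 + 3·54 − 5·95 + 3·(-332) = -1354
M: -1581 − (-1354) = -227

-227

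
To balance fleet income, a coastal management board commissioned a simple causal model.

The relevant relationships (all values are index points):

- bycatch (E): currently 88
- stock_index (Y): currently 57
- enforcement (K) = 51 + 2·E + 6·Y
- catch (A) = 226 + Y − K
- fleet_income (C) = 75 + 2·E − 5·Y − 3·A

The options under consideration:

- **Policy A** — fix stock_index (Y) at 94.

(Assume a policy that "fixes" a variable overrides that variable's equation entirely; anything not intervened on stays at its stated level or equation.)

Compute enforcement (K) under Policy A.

Policy A (Y := 94):
  E = 88
  Y = 94
  K = 51 + 2·88 + 6·94 = 791

791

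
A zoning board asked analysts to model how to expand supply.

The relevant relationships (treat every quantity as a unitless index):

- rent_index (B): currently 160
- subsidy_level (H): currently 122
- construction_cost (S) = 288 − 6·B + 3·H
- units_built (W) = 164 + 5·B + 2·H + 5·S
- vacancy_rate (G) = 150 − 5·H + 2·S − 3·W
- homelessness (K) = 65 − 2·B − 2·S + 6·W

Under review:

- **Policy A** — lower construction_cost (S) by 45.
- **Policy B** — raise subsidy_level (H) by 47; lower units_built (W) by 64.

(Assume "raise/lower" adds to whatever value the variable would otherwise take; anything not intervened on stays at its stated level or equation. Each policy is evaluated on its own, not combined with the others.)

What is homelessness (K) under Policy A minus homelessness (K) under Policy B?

Policy A (S − 45):
  B = 160
  H = 122
  S = 288 − 6·160 + 3·122 (−45 from intervention) = -351
  W = 164 + 5·160 + 2·122 + 5·(-351) = -547
  K = 65 − 2·160 − 2·(-351) + 6·(-547) = -2835
Policy B (H + 47, W − 64):
  B = 160
  H = 122 + 47 = 169
  S = 288 − 6·160 + 3·169 = -165
  W = 164 + 5·160 + 2·169 + 5·(-165) (−64 from intervention) = 413
  K = 65 − 2·160 − 2·(-165) + 6·413 = 2553
K: -2835 − 2553 = -5388

-5388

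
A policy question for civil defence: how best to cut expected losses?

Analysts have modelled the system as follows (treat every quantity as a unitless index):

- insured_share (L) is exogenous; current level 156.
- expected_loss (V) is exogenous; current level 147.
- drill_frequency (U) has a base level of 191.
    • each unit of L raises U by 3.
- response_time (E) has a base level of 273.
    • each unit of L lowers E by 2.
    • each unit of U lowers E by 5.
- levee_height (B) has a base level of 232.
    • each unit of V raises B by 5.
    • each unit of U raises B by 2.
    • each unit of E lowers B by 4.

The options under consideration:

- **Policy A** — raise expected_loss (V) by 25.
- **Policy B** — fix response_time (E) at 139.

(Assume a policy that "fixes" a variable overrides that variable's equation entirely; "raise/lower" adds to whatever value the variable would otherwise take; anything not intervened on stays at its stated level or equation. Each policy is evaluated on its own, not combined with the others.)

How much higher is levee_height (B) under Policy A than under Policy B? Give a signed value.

14017

Policy A (V + 25):
  L = 156
  V = 147 + 25 = 172
  U = 191 + 3·156 = 659
  E = 273 − 2·156 − 5·659 = -3334
  B = 232 + 5·172 + 2·659 − 4·(-3334) = 15746
Policy B (E := 139):
  L = 156
  V = 147
  U = 191 + 3·156 = 659
  E = 139
  B = 232 + 5·147 + 2·659 − 4·139 = 1729
B: 15746 − 1729 = 14017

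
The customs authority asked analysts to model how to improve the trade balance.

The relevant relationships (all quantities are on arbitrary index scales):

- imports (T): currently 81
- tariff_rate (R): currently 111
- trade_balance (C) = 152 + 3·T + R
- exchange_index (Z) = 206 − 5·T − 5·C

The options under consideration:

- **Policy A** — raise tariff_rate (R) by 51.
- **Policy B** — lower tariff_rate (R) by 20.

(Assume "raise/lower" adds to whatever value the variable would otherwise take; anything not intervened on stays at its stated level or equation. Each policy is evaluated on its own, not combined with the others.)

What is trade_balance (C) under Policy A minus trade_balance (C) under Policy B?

71

Policy A (R + 51):
  T = 81
  R = 111 + 51 = 162
  C = 152 + 3·81 + 162 = 557
Policy B (R − 20):
  T = 81
  R = 111 − 20 = 91
  C = 152 + 3·81 + 91 = 486
C: 557 − 486 = 71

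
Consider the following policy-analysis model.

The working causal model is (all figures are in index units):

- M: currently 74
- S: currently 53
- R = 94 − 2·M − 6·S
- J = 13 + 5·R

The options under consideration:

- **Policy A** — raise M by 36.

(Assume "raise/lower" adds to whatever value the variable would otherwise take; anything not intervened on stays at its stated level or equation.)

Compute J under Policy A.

Policy A (M + 36):
  M = 74 + 36 = 110
  S = 53
  R = 94 − 2·110 − 6·53 = -444
  J = 13 + 5·(-444) = -2207

-2207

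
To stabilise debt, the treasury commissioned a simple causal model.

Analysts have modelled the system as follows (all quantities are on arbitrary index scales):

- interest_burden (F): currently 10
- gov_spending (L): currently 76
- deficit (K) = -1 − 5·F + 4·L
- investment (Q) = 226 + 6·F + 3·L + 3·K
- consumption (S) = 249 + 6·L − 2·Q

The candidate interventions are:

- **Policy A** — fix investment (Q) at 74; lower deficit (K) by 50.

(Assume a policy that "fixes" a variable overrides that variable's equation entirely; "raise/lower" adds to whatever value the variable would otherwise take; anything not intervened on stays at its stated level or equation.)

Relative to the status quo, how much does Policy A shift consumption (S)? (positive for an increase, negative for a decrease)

2398

Baseline:
  F = 10
  L = 76
  K = -1 − 5·10 + 4·76 = 253
  Q = 226 + 6·10 + 3·76 + 3·253 = 1273
  S = 249 + 6·76 − 2·1273 = -1841
Policy A (Q := 74, K − 50):
  F = 10
  L = 76
  K = -1 − 5·10 + 4·76 (−50 from intervention) = 203
  Q = 74
  S = 249 + 6·76 − 2·74 = 557
Change in S: 557 − (-1841) = 2398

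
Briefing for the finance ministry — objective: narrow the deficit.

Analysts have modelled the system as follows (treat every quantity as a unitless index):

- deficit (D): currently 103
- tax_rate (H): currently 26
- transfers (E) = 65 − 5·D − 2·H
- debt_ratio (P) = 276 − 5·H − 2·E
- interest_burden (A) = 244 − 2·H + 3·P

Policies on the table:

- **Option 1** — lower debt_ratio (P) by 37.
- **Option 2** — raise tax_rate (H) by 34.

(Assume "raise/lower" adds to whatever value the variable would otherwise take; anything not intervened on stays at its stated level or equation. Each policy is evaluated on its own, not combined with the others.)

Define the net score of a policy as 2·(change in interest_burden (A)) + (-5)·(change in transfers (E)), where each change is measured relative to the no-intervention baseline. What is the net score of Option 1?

-222

Baseline:
  D = 103
  H = 26
  E = 65 − 5·103 − 2·26 = -502
  P = 276 − 5·26 − 2·(-502) = 1150
  A = 244 − 2·26 + 3·1150 = 3642
Option 1 (P − 37):
  D = 103
  H = 26
  E = 65 − 5·103 − 2·26 = -502
  P = 276 − 5·26 − 2·(-502) (−37 from intervention) = 1113
  A = 244 − 2·26 + 3·1113 = 3531
ΔA = 3531 − 3642 = -111; ΔE = -502 − (-502) = 0
Score = 2·(-111) + (-5)·0 = -222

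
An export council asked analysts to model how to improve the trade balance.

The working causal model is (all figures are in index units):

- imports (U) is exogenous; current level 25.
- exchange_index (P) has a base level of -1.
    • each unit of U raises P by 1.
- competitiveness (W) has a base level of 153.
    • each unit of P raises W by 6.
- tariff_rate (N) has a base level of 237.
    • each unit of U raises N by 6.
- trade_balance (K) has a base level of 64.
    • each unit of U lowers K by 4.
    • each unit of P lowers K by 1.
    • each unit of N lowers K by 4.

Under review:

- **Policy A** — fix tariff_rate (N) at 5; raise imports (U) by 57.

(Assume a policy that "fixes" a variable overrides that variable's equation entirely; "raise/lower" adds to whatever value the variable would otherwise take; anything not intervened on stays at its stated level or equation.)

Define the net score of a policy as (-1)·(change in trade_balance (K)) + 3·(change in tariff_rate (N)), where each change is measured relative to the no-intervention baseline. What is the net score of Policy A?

Baseline:
  U = 25
  P = -1 + 25 = 24
  N = 237 + 6·25 = 387
  K = 64 − 4·25 − 24 − 4·387 = -1608
Policy A (N := 5, U + 57):
  U = 25 + 57 = 82
  P = -1 + 82 = 81
  N = 5
  K = 64 − 4·82 − 81 − 4·5 = -365
ΔK = -365 − (-1608) = 1243; ΔN = 5 − 387 = -382
Score = (-1)·1243 + 3·(-382) = -2389

-2389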